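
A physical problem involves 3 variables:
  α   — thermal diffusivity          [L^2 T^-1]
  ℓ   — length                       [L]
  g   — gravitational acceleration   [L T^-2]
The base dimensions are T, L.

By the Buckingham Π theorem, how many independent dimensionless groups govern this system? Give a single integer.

1

Write exponents as rows T,L / cols α,ℓ,g:
  T: [-1  0 -2]
  L: [ 2  1  1]
Row reduction gives pivot columns α,ℓ; rank = 2
Π count = n − r = 3 − 2 = 1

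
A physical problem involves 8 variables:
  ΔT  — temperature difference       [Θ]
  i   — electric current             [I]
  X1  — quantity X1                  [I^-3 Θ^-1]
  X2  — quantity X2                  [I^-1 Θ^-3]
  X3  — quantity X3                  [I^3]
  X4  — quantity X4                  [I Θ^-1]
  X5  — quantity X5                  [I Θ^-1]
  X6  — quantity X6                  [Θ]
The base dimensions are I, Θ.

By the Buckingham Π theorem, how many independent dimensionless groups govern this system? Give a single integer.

Exponent matrix [I,Θ] × [ΔT,i,X1,X2,X3,X4,X5,X6]:
  I: [ 0  1 -3 -1  3  1  1  0]
  Θ: [ 1  0 -1 -3  0 -1 -1  1]
RREF → pivots at {ΔT,i} ⇒ r = 2
n=8, r=2 ⇒ 6 dimensionless groups

6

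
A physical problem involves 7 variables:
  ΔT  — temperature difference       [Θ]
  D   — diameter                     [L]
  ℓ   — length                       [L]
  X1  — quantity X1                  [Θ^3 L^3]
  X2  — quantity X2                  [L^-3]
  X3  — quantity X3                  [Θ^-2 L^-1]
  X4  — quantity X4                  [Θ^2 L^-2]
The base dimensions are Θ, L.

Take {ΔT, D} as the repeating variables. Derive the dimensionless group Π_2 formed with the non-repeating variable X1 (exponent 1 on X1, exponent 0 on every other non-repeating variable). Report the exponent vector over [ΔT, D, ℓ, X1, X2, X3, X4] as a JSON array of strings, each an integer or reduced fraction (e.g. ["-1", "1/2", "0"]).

Dimensional matrix (Θ×L by ΔT×D×ℓ×X1×X2×X3×X4):
  Θ: [ 1  0  0  3  0 -2  2]
  L: [ 0  1  1  3 -3 -1 -2]
Echelon form has 2 nonzero rows (pivots: ΔT,D)
Pivot set = {ΔT,D}, free = {ℓ,X1,X2,X3,X4}
RREF:
  r0: [   1    0    0    3    0   -2    2]
  r1: [   0    1    1    3   -3   -1   -2]
Fix exponent of X1 at 1, ℓ at 0, X2 at 0, X3 at 0, X4 at 0; solve each RREF row for its pivot's exponent:
  r0: exp(ΔT) + (3)·1 = 0 ⇒ exp(ΔT) = -3
  r1: exp(D) + (3)·1 = 0 ⇒ exp(D) = -3
Π_2 = ΔT^-3 · D^-3 · X1

["-3", "-3", "0", "1", "0", "0", "0"]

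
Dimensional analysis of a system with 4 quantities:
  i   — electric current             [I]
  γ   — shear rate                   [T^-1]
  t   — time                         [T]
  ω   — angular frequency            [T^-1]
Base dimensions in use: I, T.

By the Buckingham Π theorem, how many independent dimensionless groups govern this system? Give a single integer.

Exponent matrix [I,T] × [i,γ,t,ω]:
  I: [ 1  0  0  0]
  T: [ 0 -1  1 -1]
Echelon form has 2 nonzero rows (pivots: i,γ)
n=4, r=2 ⇒ 2 dimensionless groups

2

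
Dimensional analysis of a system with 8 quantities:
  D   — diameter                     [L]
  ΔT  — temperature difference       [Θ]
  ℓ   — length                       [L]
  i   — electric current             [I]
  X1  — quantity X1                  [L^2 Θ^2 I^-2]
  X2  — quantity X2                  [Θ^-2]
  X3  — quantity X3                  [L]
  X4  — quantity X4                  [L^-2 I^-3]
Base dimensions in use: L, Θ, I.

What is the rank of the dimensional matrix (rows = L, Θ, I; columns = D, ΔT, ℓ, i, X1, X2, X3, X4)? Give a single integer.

3

Dimensional matrix (L×Θ×I by D×ΔT×ℓ×i×X1×X2×X3×X4):
  L: [ 1  0  1  0  2  0  1 -2]
  Θ: [ 0  1  0  0  2 -2  0  0]
  I: [ 0  0  0  1 -2  0  0 -3]
Echelon form has 3 nonzero rows (pivots: D,ΔT,i)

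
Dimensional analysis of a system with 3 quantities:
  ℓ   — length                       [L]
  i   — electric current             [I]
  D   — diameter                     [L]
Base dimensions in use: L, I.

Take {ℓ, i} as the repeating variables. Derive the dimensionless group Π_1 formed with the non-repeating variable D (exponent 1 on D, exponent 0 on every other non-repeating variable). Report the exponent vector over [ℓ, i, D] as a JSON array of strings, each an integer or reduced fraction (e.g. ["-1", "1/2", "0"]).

Write exponents as rows L,I / cols ℓ,i,D:
  L: [ 1  0  1]
  I: [ 0  1  0]
Echelon form has 2 nonzero rows (pivots: ℓ,i)
Pivot set = {ℓ,i}, free = {D}
RREF:
  r0: [   1    0    1]
  r1: [   0    1    0]
Fix exponent of D at 1; solve each RREF row for its pivot's exponent:
  r0: exp(ℓ) + (1)·1 = 0 ⇒ exp(ℓ) = -1
  r1: exp(i) + (0)·1 = 0 ⇒ exp(i) = 0
Π_1 = ℓ^-1 · D

["-1", "0", "1"]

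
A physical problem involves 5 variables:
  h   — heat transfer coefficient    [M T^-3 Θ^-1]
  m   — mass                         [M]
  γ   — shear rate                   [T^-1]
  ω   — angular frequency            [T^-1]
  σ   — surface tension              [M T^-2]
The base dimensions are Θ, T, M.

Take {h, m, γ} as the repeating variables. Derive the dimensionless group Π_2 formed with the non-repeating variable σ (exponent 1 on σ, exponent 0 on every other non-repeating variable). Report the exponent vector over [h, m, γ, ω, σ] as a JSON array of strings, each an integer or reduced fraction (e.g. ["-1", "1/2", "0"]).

Exponent matrix [Θ,T,M] × [h,m,γ,ω,σ]:
  Θ: [-1  0  0  0  0]
  T: [-3  0 -1 -1 -2]
  M: [ 1  1  0  0  1]
Row reduction gives pivot columns h,m,γ; rank = 3
Pivot set = {h,m,γ}, free = {ω,σ}
RREF:
  r0: [   1    0    0    0    0]
  r1: [   0    1    0    0    1]
  r2: [   0    0    1    1    2]
Fix exponent of σ at 1, ω at 0; solve each RREF row for its pivot's exponent:
  r0: exp(h) + (0)·1 = 0 ⇒ exp(h) = 0
  r1: exp(m) + (1)·1 = 0 ⇒ exp(m) = -1
  r2: exp(γ) + (2)·1 = 0 ⇒ exp(γ) = -2
Π_2 = m^-1 · γ^-2 · σ

["0", "-1", "-2", "0", "1"]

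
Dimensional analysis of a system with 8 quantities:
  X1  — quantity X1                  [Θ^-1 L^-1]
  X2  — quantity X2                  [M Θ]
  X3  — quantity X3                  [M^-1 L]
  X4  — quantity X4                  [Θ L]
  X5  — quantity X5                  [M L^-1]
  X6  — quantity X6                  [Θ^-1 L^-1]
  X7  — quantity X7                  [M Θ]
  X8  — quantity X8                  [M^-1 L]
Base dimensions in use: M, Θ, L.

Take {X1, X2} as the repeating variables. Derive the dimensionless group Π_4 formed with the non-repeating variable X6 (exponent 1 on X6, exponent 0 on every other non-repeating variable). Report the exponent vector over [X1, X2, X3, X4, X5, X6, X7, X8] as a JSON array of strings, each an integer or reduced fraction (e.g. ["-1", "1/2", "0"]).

["-1", "0", "0", "0", "0", "1", "0", "0"]

Write exponents as rows M,Θ,L / cols X1,X2,X3,X4,X5,X6,X7,X8:
  M: [ 0  1 -1  0  1  0  1 -1]
  Θ: [-1  1  0  1  0 -1  1  0]
  L: [-1  0  1  1 -1 -1  0  1]
Row reduction gives pivot columns X1,X2; rank = 2
Repeat: X1,X2; free: X3,X4,X5,X6,X7,X8
RREF:
  r0: [   1    0   -1   -1    1    1    0   -1]
  r1: [   0    1   -1    0    1    0    1   -1]
  r2: [   0    0    0    0    0    0    0    0]
Fix exponent of X6 at 1, X3 at 0, X4 at 0, X5 at 0, X7 at 0, X8 at 0; solve each RREF row for its pivot's exponent:
  r0: exp(X1) + (1)·1 = 0 ⇒ exp(X1) = -1
  r1: exp(X2) + (0)·1 = 0 ⇒ exp(X2) = 0
Π_4 = X1^-1 · X6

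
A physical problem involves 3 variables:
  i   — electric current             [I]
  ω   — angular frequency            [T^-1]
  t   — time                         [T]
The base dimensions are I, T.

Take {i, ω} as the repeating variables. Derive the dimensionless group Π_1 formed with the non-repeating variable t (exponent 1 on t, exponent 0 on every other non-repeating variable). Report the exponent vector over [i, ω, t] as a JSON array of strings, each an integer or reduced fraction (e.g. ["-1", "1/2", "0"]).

["0", "1", "1"]

Dimensional matrix (I×T by i×ω×t):
  I: [ 1  0  0]
  T: [ 0 -1  1]
Row reduction gives pivot columns i,ω; rank = 2
Pivot set = {i,ω}, free = {t}
RREF:
  r0: [   1    0    0]
  r1: [   0    1   -1]
Fix exponent of t at 1; solve each RREF row for its pivot's exponent:
  r0: exp(i) + (0)·1 = 0 ⇒ exp(i) = 0
  r1: exp(ω) + (-1)·1 = 0 ⇒ exp(ω) = 1
Π_1 = ω · t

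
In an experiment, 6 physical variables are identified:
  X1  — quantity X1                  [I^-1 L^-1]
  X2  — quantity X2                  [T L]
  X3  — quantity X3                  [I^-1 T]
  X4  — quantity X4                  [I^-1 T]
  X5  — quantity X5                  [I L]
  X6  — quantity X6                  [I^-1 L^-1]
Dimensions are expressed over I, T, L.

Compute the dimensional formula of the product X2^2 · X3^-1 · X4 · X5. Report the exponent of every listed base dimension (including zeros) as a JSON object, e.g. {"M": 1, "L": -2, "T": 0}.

Dimensional matrix (I×T×L by X1×X2×X3×X4×X5×X6):
  I: [-1  0 -1 -1  1 -1]
  T: [ 0  1  1  1  0  0]
  L: [-1  1  0  0  1 -1]
  [I]: (2)·0+(-1)·-1+(1)·-1+(1)·1 = 1
  [T]: (2)·1+(-1)·1+(1)·1+(1)·0 = 2
  [L]: (2)·1+(-1)·0+(1)·0+(1)·1 = 3
⇒ I T^2 L^3

{"I": 1, "T": 2, "L": 3}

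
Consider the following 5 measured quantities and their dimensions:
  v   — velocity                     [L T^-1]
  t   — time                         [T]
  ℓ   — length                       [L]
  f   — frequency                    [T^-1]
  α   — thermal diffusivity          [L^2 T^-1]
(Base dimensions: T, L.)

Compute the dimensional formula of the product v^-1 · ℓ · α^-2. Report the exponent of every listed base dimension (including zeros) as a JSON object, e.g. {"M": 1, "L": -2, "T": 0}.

{"T": 3, "L": -4}

Dimensional matrix (T×L by v×t×ℓ×f×α):
  T: [-1  1  0 -1 -1]
  L: [ 1  0  1  0  2]
  [T]: (-1)·-1+(1)·0+(-2)·-1 = 3
  [L]: (-1)·1+(1)·1+(-2)·2 = -4
⇒ T^3 L^-4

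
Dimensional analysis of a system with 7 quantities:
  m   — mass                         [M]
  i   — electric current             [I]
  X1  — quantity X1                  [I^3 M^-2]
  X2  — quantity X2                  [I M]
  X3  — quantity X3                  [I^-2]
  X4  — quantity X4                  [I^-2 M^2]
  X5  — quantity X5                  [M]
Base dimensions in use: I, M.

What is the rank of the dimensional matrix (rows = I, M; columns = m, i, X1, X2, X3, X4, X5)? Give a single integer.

2

Exponent matrix [I,M] × [m,i,X1,X2,X3,X4,X5]:
  I: [ 0  1  3  1 -2 -2  0]
  M: [ 1  0 -2  1  0  2  1]
Row reduction gives pivot columns m,i; rank = 2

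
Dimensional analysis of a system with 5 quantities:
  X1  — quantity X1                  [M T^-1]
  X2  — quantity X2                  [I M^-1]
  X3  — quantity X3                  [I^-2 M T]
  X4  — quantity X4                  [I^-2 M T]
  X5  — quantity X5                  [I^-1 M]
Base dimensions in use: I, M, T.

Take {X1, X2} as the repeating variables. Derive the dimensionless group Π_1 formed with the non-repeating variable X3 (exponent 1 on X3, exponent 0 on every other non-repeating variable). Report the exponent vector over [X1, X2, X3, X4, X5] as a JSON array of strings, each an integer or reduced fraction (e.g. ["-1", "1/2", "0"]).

Dimensional matrix (I×M×T by X1×X2×X3×X4×X5):
  I: [ 0  1 -2 -2 -1]
  M: [ 1 -1  1  1  1]
  T: [-1  0  1  1  0]
Echelon form has 2 nonzero rows (pivots: X1,X2)
Repeat: X1,X2; free: X3,X4,X5
RREF:
  r0: [   1    0   -1   -1    0]
  r1: [   0    1   -2   -2   -1]
  r2: [   0    0    0    0    0]
Fix exponent of X3 at 1, X4 at 0, X5 at 0; solve each RREF row for its pivot's exponent:
  r0: exp(X1) + (-1)·1 = 0 ⇒ exp(X1) = 1
  r1: exp(X2) + (-2)·1 = 0 ⇒ exp(X2) = 2
Π_1 = X1 · X2^2 · X3

["1", "2", "1", "0", "0"]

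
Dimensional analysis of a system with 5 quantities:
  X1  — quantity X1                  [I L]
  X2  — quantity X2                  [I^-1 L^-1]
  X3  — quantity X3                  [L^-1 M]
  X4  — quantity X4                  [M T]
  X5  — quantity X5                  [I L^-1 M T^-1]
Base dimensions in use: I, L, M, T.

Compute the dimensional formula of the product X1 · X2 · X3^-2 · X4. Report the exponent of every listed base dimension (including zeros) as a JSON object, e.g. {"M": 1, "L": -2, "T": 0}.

Write exponents as rows I,L,M,T / cols X1,X2,X3,X4,X5:
  I: [ 1 -1  0  0  1]
  L: [ 1 -1 -1  0 -1]
  M: [ 0  0  1  1  1]
  T: [ 0  0  0  1 -1]
  [I]: (1)·1+(1)·-1+(-2)·0+(1)·0 = 0
  [L]: (1)·1+(1)·-1+(-2)·-1+(1)·0 = 2
  [M]: (1)·0+(1)·0+(-2)·1+(1)·1 = -1
  [T]: (1)·0+(1)·0+(-2)·0+(1)·1 = 1
⇒ L^2 M^-1 T

{"I": 0, "L": 2, "M": -1, "T": 1}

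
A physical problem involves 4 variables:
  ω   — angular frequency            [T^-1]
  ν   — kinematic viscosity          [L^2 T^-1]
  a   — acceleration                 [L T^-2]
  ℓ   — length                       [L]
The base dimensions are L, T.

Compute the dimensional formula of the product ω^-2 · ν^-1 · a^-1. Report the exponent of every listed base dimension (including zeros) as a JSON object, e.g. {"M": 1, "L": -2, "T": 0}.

Write exponents as rows L,T / cols ω,ν,a,ℓ:
  L: [ 0  2  1  1]
  T: [-1 -1 -2  0]
  [L]: (-2)·0+(-1)·2+(-1)·1 = -3
  [T]: (-2)·-1+(-1)·-1+(-1)·-2 = 5
⇒ L^-3 T^5

{"L": -3, "T": 5}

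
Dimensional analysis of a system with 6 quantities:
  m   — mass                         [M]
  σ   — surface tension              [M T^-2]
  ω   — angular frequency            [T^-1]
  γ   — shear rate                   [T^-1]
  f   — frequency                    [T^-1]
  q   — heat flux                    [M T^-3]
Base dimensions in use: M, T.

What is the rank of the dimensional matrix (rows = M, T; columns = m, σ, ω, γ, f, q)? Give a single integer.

Write exponents as rows M,T / cols m,σ,ω,γ,f,q:
  M: [ 1  1  0  0  0  1]
  T: [ 0 -2 -1 -1 -1 -3]
Row reduction gives pivot columns m,σ; rank = 2

2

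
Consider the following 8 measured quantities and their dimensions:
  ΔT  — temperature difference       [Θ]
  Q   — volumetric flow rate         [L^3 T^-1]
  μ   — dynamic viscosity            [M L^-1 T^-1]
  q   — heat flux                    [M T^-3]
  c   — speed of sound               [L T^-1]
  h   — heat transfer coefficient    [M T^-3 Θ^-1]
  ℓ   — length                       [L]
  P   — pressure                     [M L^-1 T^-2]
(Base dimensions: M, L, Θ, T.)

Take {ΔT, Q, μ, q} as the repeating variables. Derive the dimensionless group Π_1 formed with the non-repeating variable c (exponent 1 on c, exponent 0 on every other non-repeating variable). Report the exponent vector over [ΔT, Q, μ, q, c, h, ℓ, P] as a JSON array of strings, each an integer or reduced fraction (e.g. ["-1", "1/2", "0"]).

["0", "-1/5", "2/5", "-2/5", "1", "0", "0", "0"]

Dimensional matrix (M×L×Θ×T by ΔT×Q×μ×q×c×h×ℓ×P):
  M: [ 0  0  1  1  0  1  0  1]
  L: [ 0  3 -1  0  1  0  1 -1]
  Θ: [ 1  0  0  0  0 -1  0  0]
  T: [ 0 -1 -1 -3 -1 -3  0 -2]
RREF → pivots at {ΔT,Q,μ,q} ⇒ r = 4
Repeat: ΔT,Q,μ,q; free: c,h,ℓ,P
RREF:
  r0: [   1    0    0    0    0   -1    0    0]
  r1: [   0    1    0    0  1/5    0  2/5 -1/5]
  r2: [   0    0    1    0 -2/5    0  1/5  2/5]
  r3: [   0    0    0    1  2/5    1 -1/5  3/5]
Fix exponent of c at 1, h at 0, ℓ at 0, P at 0; solve each RREF row for its pivot's exponent:
  r0: exp(ΔT) + (0)·1 = 0 ⇒ exp(ΔT) = 0
  r1: exp(Q) + (1/5)·1 = 0 ⇒ exp(Q) = -1/5
  r2: exp(μ) + (-2/5)·1 = 0 ⇒ exp(μ) = 2/5
  r3: exp(q) + (2/5)·1 = 0 ⇒ exp(q) = -2/5
Π_1 = Q^(-1/5) · μ^(2/5) · q^(-2/5) · c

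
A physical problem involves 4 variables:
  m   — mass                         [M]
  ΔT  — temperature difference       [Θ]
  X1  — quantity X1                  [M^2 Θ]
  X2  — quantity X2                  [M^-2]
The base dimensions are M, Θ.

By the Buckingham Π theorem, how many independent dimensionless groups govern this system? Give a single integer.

2

Exponent matrix [M,Θ] × [m,ΔT,X1,X2]:
  M: [ 1  0  2 -2]
  Θ: [ 0  1  1  0]
Echelon form has 2 nonzero rows (pivots: m,ΔT)
4 vars − rank 2 = 2 Π groups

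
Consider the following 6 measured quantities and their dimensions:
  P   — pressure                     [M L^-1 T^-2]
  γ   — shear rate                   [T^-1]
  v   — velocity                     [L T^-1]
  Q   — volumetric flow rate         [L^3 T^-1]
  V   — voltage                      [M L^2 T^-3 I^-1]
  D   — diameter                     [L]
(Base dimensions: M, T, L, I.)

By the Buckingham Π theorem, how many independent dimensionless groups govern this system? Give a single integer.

Exponent matrix [M,T,L,I] × [P,γ,v,Q,V,D]:
  M: [ 1  0  0  0  1  0]
  T: [-2 -1 -1 -1 -3  0]
  L: [-1  0  1  3  2  1]
  I: [ 0  0  0  0 -1  0]
RREF → pivots at {P,γ,v,V} ⇒ r = 4
n=6, r=4 ⇒ 2 dimensionless groups

2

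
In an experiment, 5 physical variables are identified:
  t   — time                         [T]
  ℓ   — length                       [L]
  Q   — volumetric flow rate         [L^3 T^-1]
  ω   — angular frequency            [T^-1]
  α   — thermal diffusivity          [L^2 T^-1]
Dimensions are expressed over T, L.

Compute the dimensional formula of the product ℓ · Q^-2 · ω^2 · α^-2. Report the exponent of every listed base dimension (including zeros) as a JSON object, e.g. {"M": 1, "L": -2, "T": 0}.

Exponent matrix [T,L] × [t,ℓ,Q,ω,α]:
  T: [ 1  0 -1 -1 -1]
  L: [ 0  1  3  0  2]
  [T]: (1)·0+(-2)·-1+(2)·-1+(-2)·-1 = 2
  [L]: (1)·1+(-2)·3+(2)·0+(-2)·2 = -9
⇒ T^2 L^-9

{"T": 2, "L": -9}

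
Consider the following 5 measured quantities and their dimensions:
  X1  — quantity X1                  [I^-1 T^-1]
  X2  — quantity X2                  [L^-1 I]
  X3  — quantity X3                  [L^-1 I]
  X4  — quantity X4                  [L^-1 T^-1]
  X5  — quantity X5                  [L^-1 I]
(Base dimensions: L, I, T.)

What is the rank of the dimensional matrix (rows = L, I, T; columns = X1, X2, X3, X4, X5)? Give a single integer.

2

Write exponents as rows L,I,T / cols X1,X2,X3,X4,X5:
  L: [ 0 -1 -1 -1 -1]
  I: [-1  1  1  0  1]
  T: [-1  0  0 -1  0]
RREF → pivots at {X1,X2} ⇒ r = 2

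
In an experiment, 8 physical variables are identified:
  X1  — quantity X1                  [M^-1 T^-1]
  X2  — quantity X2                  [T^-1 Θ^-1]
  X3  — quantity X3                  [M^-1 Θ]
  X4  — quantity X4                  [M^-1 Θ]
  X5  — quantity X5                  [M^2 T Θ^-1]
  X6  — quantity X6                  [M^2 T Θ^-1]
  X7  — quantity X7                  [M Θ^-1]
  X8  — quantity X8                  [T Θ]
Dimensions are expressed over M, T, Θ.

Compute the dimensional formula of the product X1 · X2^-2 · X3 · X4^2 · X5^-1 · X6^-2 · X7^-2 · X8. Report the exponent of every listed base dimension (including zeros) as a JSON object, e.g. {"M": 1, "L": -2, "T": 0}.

{"M": -12, "T": -1, "Θ": 11}

Write exponents as rows M,T,Θ / cols X1,X2,X3,X4,X5,X6,X7,X8:
  M: [-1  0 -1 -1  2  2  1  0]
  T: [-1 -1  0  0  1  1  0  1]
  Θ: [ 0 -1  1  1 -1 -1 -1  1]
  [M]: (1)·-1+(-2)·0+(1)·-1+(2)·-1+(-1)·2+(-2)·2+(-2)·1+(1)·0 = -12
  [T]: (1)·-1+(-2)·-1+(1)·0+(2)·0+(-1)·1+(-2)·1+(-2)·0+(1)·1 = -1
  [Θ]: (1)·0+(-2)·-1+(1)·1+(2)·1+(-1)·-1+(-2)·-1+(-2)·-1+(1)·1 = 11
⇒ M^-12 T^-1 Θ^11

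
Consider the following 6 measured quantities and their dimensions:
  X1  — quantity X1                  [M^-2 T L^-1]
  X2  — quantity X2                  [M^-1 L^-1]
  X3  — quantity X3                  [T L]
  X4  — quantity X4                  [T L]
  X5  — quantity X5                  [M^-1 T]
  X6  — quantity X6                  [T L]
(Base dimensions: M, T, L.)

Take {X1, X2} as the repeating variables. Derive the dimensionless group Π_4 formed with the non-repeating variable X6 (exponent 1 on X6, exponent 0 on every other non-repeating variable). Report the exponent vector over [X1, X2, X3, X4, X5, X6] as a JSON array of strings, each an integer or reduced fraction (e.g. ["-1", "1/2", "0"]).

Write exponents as rows M,T,L / cols X1,X2,X3,X4,X5,X6:
  M: [-2 -1  0  0 -1  0]
  T: [ 1  0  1  1  1  1]
  L: [-1 -1  1  1  0  1]
RREF → pivots at {X1,X2} ⇒ r = 2
Pivot set = {X1,X2}, free = {X3,X4,X5,X6}
RREF:
  r0: [   1    0    1    1    1    1]
  r1: [   0    1   -2   -2   -1   -2]
  r2: [   0    0    0    0    0    0]
Fix exponent of X6 at 1, X3 at 0, X4 at 0, X5 at 0; solve each RREF row for its pivot's exponent:
  r0: exp(X1) + (1)·1 = 0 ⇒ exp(X1) = -1
  r1: exp(X2) + (-2)·1 = 0 ⇒ exp(X2) = 2
Π_4 = X1^-1 · X2^2 · X6

["-1", "2", "0", "0", "0", "1"]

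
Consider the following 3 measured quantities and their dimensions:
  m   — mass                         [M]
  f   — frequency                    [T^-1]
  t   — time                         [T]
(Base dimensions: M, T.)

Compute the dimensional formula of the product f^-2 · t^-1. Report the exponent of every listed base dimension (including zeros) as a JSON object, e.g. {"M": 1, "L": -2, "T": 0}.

Exponent matrix [M,T] × [m,f,t]:
  M: [ 1  0  0]
  T: [ 0 -1  1]
  [M]: (-2)·0+(-1)·0 = 0
  [T]: (-2)·-1+(-1)·1 = 1
⇒ T

{"M": 0, "T": 1}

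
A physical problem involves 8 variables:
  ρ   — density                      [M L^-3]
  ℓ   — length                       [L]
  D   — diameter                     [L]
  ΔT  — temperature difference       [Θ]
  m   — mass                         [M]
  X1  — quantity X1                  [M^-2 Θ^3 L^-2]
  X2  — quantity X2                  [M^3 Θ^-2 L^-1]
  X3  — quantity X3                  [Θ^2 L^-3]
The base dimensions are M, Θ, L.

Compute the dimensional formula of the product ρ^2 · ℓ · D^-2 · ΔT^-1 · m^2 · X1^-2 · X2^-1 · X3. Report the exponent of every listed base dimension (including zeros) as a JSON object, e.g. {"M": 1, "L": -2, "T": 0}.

Dimensional matrix (M×Θ×L by ρ×ℓ×D×ΔT×m×X1×X2×X3):
  M: [ 1  0  0  0  1 -2  3  0]
  Θ: [ 0  0  0  1  0  3 -2  2]
  L: [-3  1  1  0  0 -2 -1 -3]
  [M]: (2)·1+(1)·0+(-2)·0+(-1)·0+(2)·1+(-2)·-2+(-1)·3+(1)·0 = 5
  [Θ]: (2)·0+(1)·0+(-2)·0+(-1)·1+(2)·0+(-2)·3+(-1)·-2+(1)·2 = -3
  [L]: (2)·-3+(1)·1+(-2)·1+(-1)·0+(2)·0+(-2)·-2+(-1)·-1+(1)·-3 = -5
⇒ M^5 Θ^-3 L^-5

{"M": 5, "Θ": -3, "L": -5}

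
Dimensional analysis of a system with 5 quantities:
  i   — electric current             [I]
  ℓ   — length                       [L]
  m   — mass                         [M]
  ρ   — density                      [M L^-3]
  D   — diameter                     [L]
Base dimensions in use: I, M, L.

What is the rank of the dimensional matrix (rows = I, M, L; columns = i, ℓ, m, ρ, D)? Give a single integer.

3

Dimensional matrix (I×M×L by i×ℓ×m×ρ×D):
  I: [ 1  0  0  0  0]
  M: [ 0  0  1  1  0]
  L: [ 0  1  0 -3  1]
RREF → pivots at {i,ℓ,m} ⇒ r = 3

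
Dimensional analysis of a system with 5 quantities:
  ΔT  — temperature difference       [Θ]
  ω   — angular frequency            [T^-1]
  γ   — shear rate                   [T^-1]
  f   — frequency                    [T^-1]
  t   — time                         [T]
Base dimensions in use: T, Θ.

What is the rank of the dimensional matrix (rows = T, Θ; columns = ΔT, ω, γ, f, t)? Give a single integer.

2

Dimensional matrix (T×Θ by ΔT×ω×γ×f×t):
  T: [ 0 -1 -1 -1  1]
  Θ: [ 1  0  0  0  0]
Echelon form has 2 nonzero rows (pivots: ΔT,ω)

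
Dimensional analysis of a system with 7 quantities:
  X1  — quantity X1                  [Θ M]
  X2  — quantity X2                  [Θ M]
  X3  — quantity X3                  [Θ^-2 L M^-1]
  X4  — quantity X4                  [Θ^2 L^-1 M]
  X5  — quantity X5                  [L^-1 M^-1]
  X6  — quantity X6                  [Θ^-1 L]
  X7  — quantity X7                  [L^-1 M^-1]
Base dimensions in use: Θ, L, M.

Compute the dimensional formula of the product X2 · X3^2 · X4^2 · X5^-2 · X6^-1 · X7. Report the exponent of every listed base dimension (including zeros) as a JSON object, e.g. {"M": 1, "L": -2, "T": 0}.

Write exponents as rows Θ,L,M / cols X1,X2,X3,X4,X5,X6,X7:
  Θ: [ 1  1 -2  2  0 -1  0]
  L: [ 0  0  1 -1 -1  1 -1]
  M: [ 1  1 -1  1 -1  0 -1]
  [Θ]: (1)·1+(2)·-2+(2)·2+(-2)·0+(-1)·-1+(1)·0 = 2
  [L]: (1)·0+(2)·1+(2)·-1+(-2)·-1+(-1)·1+(1)·-1 = 0
  [M]: (1)·1+(2)·-1+(2)·1+(-2)·-1+(-1)·0+(1)·-1 = 2
⇒ Θ^2 M^2

{"Θ": 2, "L": 0, "M": 2}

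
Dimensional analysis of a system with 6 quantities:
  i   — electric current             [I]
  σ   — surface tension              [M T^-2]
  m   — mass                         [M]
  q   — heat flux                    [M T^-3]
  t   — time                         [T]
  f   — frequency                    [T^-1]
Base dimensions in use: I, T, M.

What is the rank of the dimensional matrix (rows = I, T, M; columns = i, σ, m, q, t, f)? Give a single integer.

Dimensional matrix (I×T×M by i×σ×m×q×t×f):
  I: [ 1  0  0  0  0  0]
  T: [ 0 -2  0 -3  1 -1]
  M: [ 0  1  1  1  0  0]
Echelon form has 3 nonzero rows (pivots: i,σ,m)

3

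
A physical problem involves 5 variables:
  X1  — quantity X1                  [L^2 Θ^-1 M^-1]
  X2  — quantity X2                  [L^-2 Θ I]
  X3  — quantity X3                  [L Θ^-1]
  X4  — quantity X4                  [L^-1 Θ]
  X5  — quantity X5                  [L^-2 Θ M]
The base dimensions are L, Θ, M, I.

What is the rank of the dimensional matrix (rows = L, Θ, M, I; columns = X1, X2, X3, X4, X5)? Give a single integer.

3

Exponent matrix [L,Θ,M,I] × [X1,X2,X3,X4,X5]:
  L: [ 2 -2  1 -1 -2]
  Θ: [-1  1 -1  1  1]
  M: [-1  0  0  0  1]
  I: [ 0  1  0  0  0]
RREF → pivots at {X1,X2,X3} ⇒ r = 3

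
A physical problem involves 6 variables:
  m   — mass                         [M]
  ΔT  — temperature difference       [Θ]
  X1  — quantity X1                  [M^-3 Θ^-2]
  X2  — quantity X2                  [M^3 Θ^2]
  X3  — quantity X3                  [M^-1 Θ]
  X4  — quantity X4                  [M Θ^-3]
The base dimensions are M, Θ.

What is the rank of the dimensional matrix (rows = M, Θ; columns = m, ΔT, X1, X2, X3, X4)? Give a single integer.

2

Exponent matrix [M,Θ] × [m,ΔT,X1,X2,X3,X4]:
  M: [ 1  0 -3  3 -1  1]
  Θ: [ 0  1 -2  2  1 -3]
Echelon form has 2 nonzero rows (pivots: m,ΔT)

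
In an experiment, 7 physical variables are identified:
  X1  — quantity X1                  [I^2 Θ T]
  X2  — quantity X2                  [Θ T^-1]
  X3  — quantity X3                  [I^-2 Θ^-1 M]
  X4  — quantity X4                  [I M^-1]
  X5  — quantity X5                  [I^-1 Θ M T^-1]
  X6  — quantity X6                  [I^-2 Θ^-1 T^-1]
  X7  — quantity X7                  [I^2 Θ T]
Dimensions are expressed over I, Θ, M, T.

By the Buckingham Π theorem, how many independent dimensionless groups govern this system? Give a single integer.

4

Exponent matrix [I,Θ,M,T] × [X1,X2,X3,X4,X5,X6,X7]:
  I: [ 2  0 -2  1 -1 -2  2]
  Θ: [ 1  1 -1  0  1 -1  1]
  M: [ 0  0  1 -1  1  0  0]
  T: [ 1 -1  0  0 -1 -1  1]
RREF → pivots at {X1,X2,X3} ⇒ r = 3
7 vars − rank 3 = 4 Π groups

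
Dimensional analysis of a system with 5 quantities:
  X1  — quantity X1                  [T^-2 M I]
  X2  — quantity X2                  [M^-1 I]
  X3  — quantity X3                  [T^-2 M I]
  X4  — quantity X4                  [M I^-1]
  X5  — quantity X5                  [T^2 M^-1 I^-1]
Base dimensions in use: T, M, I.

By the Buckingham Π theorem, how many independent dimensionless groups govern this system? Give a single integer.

3

Exponent matrix [T,M,I] × [X1,X2,X3,X4,X5]:
  T: [-2  0 -2  0  2]
  M: [ 1 -1  1  1 -1]
  I: [ 1  1  1 -1 -1]
Row reduction gives pivot columns X1,X2; rank = 2
5 vars − rank 2 = 3 Π groups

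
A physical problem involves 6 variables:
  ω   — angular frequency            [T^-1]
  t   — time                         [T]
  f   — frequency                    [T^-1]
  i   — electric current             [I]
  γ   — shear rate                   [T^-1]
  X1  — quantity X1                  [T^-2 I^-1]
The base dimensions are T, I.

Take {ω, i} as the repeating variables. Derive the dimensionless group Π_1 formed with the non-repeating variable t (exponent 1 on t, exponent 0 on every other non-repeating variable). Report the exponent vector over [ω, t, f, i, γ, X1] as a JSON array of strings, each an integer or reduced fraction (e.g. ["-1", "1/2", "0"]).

Dimensional matrix (T×I by ω×t×f×i×γ×X1):
  T: [-1  1 -1  0 -1 -2]
  I: [ 0  0  0  1  0 -1]
RREF → pivots at {ω,i} ⇒ r = 2
Repeat: ω,i; free: t,f,γ,X1
RREF:
  r0: [   1   -1    1    0    1    2]
  r1: [   0    0    0    1    0   -1]
Fix exponent of t at 1, f at 0, γ at 0, X1 at 0; solve each RREF row for its pivot's exponent:
  r0: exp(ω) + (-1)·1 = 0 ⇒ exp(ω) = 1
  r1: exp(i) + (0)·1 = 0 ⇒ exp(i) = 0
Π_1 = ω · t

["1", "1", "0", "0", "0", "0"]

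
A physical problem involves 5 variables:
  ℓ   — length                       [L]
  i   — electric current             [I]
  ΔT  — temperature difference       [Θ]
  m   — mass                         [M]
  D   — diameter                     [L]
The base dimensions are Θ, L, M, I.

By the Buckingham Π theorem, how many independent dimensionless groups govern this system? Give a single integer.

Exponent matrix [Θ,L,M,I] × [ℓ,i,ΔT,m,D]:
  Θ: [ 0  0  1  0  0]
  L: [ 1  0  0  0  1]
  M: [ 0  0  0  1  0]
  I: [ 0  1  0  0  0]
Echelon form has 4 nonzero rows (pivots: ℓ,i,ΔT,m)
n=5, r=4 ⇒ 1 dimensionless group

1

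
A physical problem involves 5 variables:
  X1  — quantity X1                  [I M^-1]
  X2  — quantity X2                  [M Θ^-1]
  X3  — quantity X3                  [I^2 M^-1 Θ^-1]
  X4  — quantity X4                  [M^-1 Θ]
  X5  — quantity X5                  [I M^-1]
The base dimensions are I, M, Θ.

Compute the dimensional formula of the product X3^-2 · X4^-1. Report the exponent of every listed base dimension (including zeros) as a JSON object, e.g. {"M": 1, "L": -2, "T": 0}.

{"I": -4, "M": 3, "Θ": 1}

Exponent matrix [I,M,Θ] × [X1,X2,X3,X4,X5]:
  I: [ 1  0  2  0  1]
  M: [-1  1 -1 -1 -1]
  Θ: [ 0 -1 -1  1  0]
  [I]: (-2)·2+(-1)·0 = -4
  [M]: (-2)·-1+(-1)·-1 = 3
  [Θ]: (-2)·-1+(-1)·1 = 1
⇒ I^-4 M^3 Θ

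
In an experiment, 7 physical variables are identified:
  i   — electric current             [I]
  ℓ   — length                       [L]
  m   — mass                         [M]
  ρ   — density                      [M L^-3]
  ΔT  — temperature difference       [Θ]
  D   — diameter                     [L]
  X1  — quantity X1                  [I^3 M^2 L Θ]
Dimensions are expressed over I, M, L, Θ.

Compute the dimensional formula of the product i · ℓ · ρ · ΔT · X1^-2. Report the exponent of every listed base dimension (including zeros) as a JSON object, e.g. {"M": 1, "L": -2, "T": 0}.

Exponent matrix [I,M,L,Θ] × [i,ℓ,m,ρ,ΔT,D,X1]:
  I: [ 1  0  0  0  0  0  3]
  M: [ 0  0  1  1  0  0  2]
  L: [ 0  1  0 -3  0  1  1]
  Θ: [ 0  0  0  0  1  0  1]
  [I]: (1)·1+(1)·0+(1)·0+(1)·0+(-2)·3 = -5
  [M]: (1)·0+(1)·0+(1)·1+(1)·0+(-2)·2 = -3
  [L]: (1)·0+(1)·1+(1)·-3+(1)·0+(-2)·1 = -4
  [Θ]: (1)·0+(1)·0+(1)·0+(1)·1+(-2)·1 = -1
⇒ I^-5 M^-3 L^-4 Θ^-1

{"I": -5, "M": -3, "L": -4, "Θ": -1}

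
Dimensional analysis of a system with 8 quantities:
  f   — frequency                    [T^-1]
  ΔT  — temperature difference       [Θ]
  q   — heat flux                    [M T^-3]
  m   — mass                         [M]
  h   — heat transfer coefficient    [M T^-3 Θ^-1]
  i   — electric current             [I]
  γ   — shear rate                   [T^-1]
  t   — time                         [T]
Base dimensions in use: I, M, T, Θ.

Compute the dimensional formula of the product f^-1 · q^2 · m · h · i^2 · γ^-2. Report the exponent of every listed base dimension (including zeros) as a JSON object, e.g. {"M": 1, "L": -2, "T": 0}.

Exponent matrix [I,M,T,Θ] × [f,ΔT,q,m,h,i,γ,t]:
  I: [ 0  0  0  0  0  1  0  0]
  M: [ 0  0  1  1  1  0  0  0]
  T: [-1  0 -3  0 -3  0 -1  1]
  Θ: [ 0  1  0  0 -1  0  0  0]
  [I]: (-1)·0+(2)·0+(1)·0+(1)·0+(2)·1+(-2)·0 = 2
  [M]: (-1)·0+(2)·1+(1)·1+(1)·1+(2)·0+(-2)·0 = 4
  [T]: (-1)·-1+(2)·-3+(1)·0+(1)·-3+(2)·0+(-2)·-1 = -6
  [Θ]: (-1)·0+(2)·0+(1)·0+(1)·-1+(2)·0+(-2)·0 = -1
⇒ I^2 M^4 T^-6 Θ^-1

{"I": 2, "M": 4, "T": -6, "Θ": -1}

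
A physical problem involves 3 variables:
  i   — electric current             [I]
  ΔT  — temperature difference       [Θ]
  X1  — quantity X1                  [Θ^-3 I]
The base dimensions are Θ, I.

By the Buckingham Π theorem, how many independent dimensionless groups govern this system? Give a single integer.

Exponent matrix [Θ,I] × [i,ΔT,X1]:
  Θ: [ 0  1 -3]
  I: [ 1  0  1]
Echelon form has 2 nonzero rows (pivots: i,ΔT)
n=3, r=2 ⇒ 1 dimensionless group

1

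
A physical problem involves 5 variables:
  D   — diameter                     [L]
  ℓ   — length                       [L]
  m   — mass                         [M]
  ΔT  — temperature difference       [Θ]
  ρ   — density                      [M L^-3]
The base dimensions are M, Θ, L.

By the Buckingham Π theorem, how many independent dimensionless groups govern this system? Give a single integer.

Dimensional matrix (M×Θ×L by D×ℓ×m×ΔT×ρ):
  M: [ 0  0  1  0  1]
  Θ: [ 0  0  0  1  0]
  L: [ 1  1  0  0 -3]
Echelon form has 3 nonzero rows (pivots: D,m,ΔT)
5 vars − rank 3 = 2 Π groups

2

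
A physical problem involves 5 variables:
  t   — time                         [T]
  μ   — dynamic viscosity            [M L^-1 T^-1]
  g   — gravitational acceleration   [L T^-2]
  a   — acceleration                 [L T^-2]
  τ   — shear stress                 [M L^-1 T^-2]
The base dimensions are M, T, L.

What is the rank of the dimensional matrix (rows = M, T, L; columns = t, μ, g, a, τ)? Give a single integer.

3

Exponent matrix [M,T,L] × [t,μ,g,a,τ]:
  M: [ 0  1  0  0  1]
  T: [ 1 -1 -2 -2 -2]
  L: [ 0 -1  1  1 -1]
Echelon form has 3 nonzero rows (pivots: t,μ,g)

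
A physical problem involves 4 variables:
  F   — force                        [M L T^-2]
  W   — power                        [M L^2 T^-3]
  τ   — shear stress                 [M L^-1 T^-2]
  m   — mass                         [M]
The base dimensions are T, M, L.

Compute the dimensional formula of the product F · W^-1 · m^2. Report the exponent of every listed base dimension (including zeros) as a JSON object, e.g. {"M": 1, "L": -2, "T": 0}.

{"T": 1, "M": 2, "L": -1}

Write exponents as rows T,M,L / cols F,W,τ,m:
  T: [-2 -3 -2  0]
  M: [ 1  1  1  1]
  L: [ 1  2 -1  0]
  [T]: (1)·-2+(-1)·-3+(2)·0 = 1
  [M]: (1)·1+(-1)·1+(2)·1 = 2
  [L]: (1)·1+(-1)·2+(2)·0 = -1
⇒ T M^2 L^-1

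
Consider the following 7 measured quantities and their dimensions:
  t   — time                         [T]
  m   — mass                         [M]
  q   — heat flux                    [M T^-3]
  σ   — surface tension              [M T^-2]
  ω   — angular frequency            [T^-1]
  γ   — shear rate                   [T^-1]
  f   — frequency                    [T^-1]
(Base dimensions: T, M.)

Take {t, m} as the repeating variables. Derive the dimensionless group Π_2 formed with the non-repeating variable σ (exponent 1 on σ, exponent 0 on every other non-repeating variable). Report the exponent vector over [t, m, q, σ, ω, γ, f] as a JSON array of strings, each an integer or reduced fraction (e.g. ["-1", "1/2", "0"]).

Write exponents as rows T,M / cols t,m,q,σ,ω,γ,f:
  T: [ 1  0 -3 -2 -1 -1 -1]
  M: [ 0  1  1  1  0  0  0]
Row reduction gives pivot columns t,m; rank = 2
Repeat: t,m; free: q,σ,ω,γ,f
RREF:
  r0: [   1    0   -3   -2   -1   -1   -1]
  r1: [   0    1    1    1    0    0    0]
Fix exponent of σ at 1, q at 0, ω at 0, γ at 0, f at 0; solve each RREF row for its pivot's exponent:
  r0: exp(t) + (-2)·1 = 0 ⇒ exp(t) = 2
  r1: exp(m) + (1)·1 = 0 ⇒ exp(m) = -1
Π_2 = t^2 · m^-1 · σ

["2", "-1", "0", "1", "0", "0", "0"]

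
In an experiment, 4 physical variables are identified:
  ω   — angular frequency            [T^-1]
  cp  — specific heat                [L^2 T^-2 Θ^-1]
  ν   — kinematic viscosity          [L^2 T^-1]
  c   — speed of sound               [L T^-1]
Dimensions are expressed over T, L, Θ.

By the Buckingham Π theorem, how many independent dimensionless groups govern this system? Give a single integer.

Exponent matrix [T,L,Θ] × [ω,cp,ν,c]:
  T: [-1 -2 -1 -1]
  L: [ 0  2  2  1]
  Θ: [ 0 -1  0  0]
RREF → pivots at {ω,cp,ν} ⇒ r = 3
4 vars − rank 3 = 1 Π group

1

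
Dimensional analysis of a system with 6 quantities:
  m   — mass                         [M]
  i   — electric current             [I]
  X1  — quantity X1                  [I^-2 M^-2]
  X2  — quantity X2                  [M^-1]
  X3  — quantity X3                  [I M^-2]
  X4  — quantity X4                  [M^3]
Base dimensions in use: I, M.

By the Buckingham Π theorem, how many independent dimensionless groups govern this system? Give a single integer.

4

Exponent matrix [I,M] × [m,i,X1,X2,X3,X4]:
  I: [ 0  1 -2  0  1  0]
  M: [ 1  0 -2 -1 -2  3]
Echelon form has 2 nonzero rows (pivots: m,i)
6 vars − rank 2 = 4 Π groups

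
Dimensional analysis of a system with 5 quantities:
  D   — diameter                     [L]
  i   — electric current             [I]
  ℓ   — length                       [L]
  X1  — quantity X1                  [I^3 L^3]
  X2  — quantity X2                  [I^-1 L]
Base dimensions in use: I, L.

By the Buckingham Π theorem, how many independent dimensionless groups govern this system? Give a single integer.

Write exponents as rows I,L / cols D,i,ℓ,X1,X2:
  I: [ 0  1  0  3 -1]
  L: [ 1  0  1  3  1]
Echelon form has 2 nonzero rows (pivots: D,i)
Π count = n − r = 5 − 2 = 3

3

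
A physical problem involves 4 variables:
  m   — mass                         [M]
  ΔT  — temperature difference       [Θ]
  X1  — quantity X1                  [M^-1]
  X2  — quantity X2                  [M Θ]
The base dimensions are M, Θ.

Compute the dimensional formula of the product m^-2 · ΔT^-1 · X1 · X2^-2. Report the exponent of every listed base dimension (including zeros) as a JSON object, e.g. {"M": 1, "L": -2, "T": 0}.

Exponent matrix [M,Θ] × [m,ΔT,X1,X2]:
  M: [ 1  0 -1  1]
  Θ: [ 0  1  0  1]
  [M]: (-2)·1+(-1)·0+(1)·-1+(-2)·1 = -5
  [Θ]: (-2)·0+(-1)·1+(1)·0+(-2)·1 = -3
⇒ M^-5 Θ^-3

{"M": -5, "Θ": -3}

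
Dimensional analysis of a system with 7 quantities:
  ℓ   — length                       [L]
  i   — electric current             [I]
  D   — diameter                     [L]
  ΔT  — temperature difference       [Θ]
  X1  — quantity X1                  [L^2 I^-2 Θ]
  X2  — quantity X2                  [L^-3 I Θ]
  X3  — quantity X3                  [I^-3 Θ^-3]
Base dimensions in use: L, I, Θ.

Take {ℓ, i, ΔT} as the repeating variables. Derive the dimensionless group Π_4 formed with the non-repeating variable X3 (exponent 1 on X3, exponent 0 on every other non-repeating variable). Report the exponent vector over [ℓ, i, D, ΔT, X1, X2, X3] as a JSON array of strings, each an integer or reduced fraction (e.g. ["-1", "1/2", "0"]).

["0", "3", "0", "3", "0", "0", "1"]

Exponent matrix [L,I,Θ] × [ℓ,i,D,ΔT,X1,X2,X3]:
  L: [ 1  0  1  0  2 -3  0]
  I: [ 0  1  0  0 -2  1 -3]
  Θ: [ 0  0  0  1  1  1 -3]
RREF → pivots at {ℓ,i,ΔT} ⇒ r = 3
Repeat: ℓ,i,ΔT; free: D,X1,X2,X3
RREF:
  r0: [   1    0    1    0    2   -3    0]
  r1: [   0    1    0    0   -2    1   -3]
  r2: [   0    0    0    1    1    1   -3]
Fix exponent of X3 at 1, D at 0, X1 at 0, X2 at 0; solve each RREF row for its pivot's exponent:
  r0: exp(ℓ) + (0)·1 = 0 ⇒ exp(ℓ) = 0
  r1: exp(i) + (-3)·1 = 0 ⇒ exp(i) = 3
  r2: exp(ΔT) + (-3)·1 = 0 ⇒ exp(ΔT) = 3
Π_4 = i^3 · ΔT^3 · X3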